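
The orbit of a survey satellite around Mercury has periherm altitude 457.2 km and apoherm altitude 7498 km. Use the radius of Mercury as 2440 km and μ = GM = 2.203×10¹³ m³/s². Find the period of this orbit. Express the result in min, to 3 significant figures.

r_p = 2440 + 457.2 = 2897.2 km = 2.8972×10⁶ m.
r_a = 2440 + 7498 = 9938.0 km = 9.9380×10⁶ m.
Semi-major axis a = (r_p + r_a)/2 = (2897.2 + 9938.0)/2 = 6417.6 km = 6.418×10⁶ m.
By Kepler's third law T = 2π√(a³/μ) = 2π × 3.464×10³ = 2.176×10⁴ s.
= 362.7 min.

T ≈ 363 min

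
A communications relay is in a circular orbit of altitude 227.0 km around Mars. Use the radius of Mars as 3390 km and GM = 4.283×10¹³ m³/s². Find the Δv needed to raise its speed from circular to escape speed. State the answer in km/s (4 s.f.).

Δv ≈ 1.425 km/s

r = 3390 + 227.0 = 3617.0 km = 3.6170×10⁶ m.
Circular speed v_c = √(μ/r) = 3441 m/s.
Escape speed v_esc = √(2μ/r) = √2 × v_c = 4866 m/s.
Δv = v_esc − v_c = 1425 m/s = 1.425 km/s.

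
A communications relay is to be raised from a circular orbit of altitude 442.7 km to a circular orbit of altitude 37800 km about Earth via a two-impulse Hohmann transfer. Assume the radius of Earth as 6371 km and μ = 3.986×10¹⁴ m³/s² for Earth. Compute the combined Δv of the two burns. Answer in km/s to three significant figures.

Δv_total ≈ 3.87 km/s

r₁ = 6371 + 442.7 = 6813.7 km = 6.8137×10⁶ m.
r₂ = 6371 + 37800 = 44171 km = 4.4171×10⁷ m.
Transfer ellipse a_t = (r₁ + r₂)/2 = 2.549×10⁷ m.
At r₁: circular v_c1 = √(μ/r₁) = 7649 m/s; transfer-perigee v_p = √[μ(2/r₁ − 1/a_t)] = 10070 m/s.
Δv₁ = v_p − v_c1 = 2419 m/s.
At r₂: circular v_c2 = √(μ/r₂) = 3004 m/s; transfer-apogee v_a = √[μ(2/r₂ − 1/a_t)] = 1553 m/s.
Δv₂ = v_c2 − v_a = 1451 m/s.
Total Δv = Δv₁ + Δv₂ = 3870 m/s = 3.870 km/s.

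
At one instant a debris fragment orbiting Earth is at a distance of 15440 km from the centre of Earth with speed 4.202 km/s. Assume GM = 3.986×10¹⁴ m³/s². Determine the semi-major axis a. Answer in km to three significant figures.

a ≈ 11700 km

r = 1.544×10⁷ m.
Specific orbital energy ε = v²/2 − μ/r = (4202)²/2 − 3.986×10¹⁴/1.544×10⁷ = -1.699×10⁷ J/kg.
Since ε = −μ/(2a), a = −μ/(2ε) = 1.173×10⁷ m = 11732 km.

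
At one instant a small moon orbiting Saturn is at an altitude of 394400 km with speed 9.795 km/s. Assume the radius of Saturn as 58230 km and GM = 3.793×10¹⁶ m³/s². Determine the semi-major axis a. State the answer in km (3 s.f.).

a ≈ 5.29×10⁵ km

r = 58230 + 394400 = 4.5263×10⁵ km = 4.526×10⁸ m.
Specific orbital energy ε = v²/2 − μ/r = (9795)²/2 − 3.793×10¹⁶/4.526×10⁸ = -3.583×10⁷ J/kg.
Since ε = −μ/(2a), a = −μ/(2ε) = 5.293×10⁸ m = 5.2933×10⁵ km.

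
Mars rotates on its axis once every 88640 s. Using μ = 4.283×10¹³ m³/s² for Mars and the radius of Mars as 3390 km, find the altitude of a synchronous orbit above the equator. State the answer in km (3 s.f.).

h_sync ≈ 17000 km

A synchronous orbit has period T, so by Kepler's third law a = (μT²/4π²)^(1/3).
μT²/4π² = 4.283×10¹³ × (8.864×10⁴)² / 39.48 = 8.524×10²¹ m³.
a = 2.043×10⁷ m = 20428 km.
Altitude h = a − R = 20428 − 3390 = 17038 km.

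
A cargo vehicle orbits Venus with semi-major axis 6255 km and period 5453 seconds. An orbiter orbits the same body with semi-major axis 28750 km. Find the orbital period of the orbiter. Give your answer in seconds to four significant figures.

Kepler's third law: T² ∝ a³, so T₂ = T₁ (a₂/a₁)^(3/2).
a₂/a₁ = 4.596, (a₂/a₁)^(3/2) = 9.854.
T₂ = 5453 × 9.854 = 53730 seconds.

T₂ ≈ 53730 seconds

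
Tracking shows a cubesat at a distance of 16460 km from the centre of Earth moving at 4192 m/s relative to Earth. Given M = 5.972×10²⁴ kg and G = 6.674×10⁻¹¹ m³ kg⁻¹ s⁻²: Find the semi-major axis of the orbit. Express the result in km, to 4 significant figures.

μ = GM = 6.674×10⁻¹¹ × 5.972×10²⁴ = 3.986×10¹⁴ m³/s².
r = 1.646×10⁷ m.
Vis-viva rearranged: 1/a = 2/r − v²/μ = 1.215×10⁻⁷ − 4.409×10⁻⁸ = 7.742×10⁻⁸ m⁻¹.
a = 1.292×10⁷ m = 12917 km.

a ≈ 12920 km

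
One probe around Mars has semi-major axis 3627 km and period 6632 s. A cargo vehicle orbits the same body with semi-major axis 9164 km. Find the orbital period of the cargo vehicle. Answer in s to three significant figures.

T₂ ≈ 26600 s

Kepler's third law: T² ∝ a³, so T₂ = T₁ (a₂/a₁)^(3/2).
a₂/a₁ = 2.527, (a₂/a₁)^(3/2) = 4.016.
T₂ = 6632 × 4.016 = 26630 s.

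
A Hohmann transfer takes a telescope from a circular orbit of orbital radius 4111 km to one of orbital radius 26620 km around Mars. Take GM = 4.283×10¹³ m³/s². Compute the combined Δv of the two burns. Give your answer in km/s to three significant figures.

Δv_total ≈ 1.63 km/s

r₁ = 4111 km = 4.111×10⁶ m.
r₂ = 26620 km = 2.662×10⁷ m.
Transfer ellipse a_t = (r₁ + r₂)/2 = 1.537×10⁷ m.
At r₁: circular v_c1 = √(μ/r₁) = 3228 m/s; transfer-periapsis v_p = √[μ(2/r₁ − 1/a_t)] = 4248 m/s.
Δv₁ = v_p − v_c1 = 1021 m/s.
At r₂: circular v_c2 = √(μ/r₂) = 1268 m/s; transfer-apoapsis v_a = √[μ(2/r₂ − 1/a_t)] = 656.1 m/s.
Δv₂ = v_c2 − v_a = 612.3 m/s.
Total Δv = Δv₁ + Δv₂ = 1633 m/s = 1.633 km/s.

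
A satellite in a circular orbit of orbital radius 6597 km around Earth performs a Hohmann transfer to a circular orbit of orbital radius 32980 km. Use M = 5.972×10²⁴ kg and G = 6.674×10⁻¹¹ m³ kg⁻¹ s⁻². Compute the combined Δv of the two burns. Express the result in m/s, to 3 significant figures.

μ = GM = 6.674×10⁻¹¹ × 5.972×10²⁴ = 3.986×10¹⁴ m³/s².
r₁ = 6597 km = 6.597×10⁶ m.
r₂ = 32980 km = 3.298×10⁷ m.
Transfer ellipse a_t = (r₁ + r₂)/2 = 1.979×10⁷ m.
At r₁: circular v_c1 = √(μ/r₁) = 7773 m/s; transfer-perigee v_p = √[μ(2/r₁ − 1/a_t)] = 10030 m/s.
Δv₁ = v_p − v_c1 = 2262 m/s.
At r₂: circular v_c2 = √(μ/r₂) = 3476 m/s; transfer-apogee v_a = √[μ(2/r₂ − 1/a_t)] = 2007 m/s.
Δv₂ = v_c2 − v_a = 1469 m/s.
Total Δv = Δv₁ + Δv₂ = 3731 m/s.

Δv_total ≈ 3730 m/s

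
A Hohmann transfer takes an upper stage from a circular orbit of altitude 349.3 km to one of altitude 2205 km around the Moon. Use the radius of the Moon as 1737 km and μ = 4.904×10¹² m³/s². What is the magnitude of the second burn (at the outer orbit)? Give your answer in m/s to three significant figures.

r₁ = 1737 + 349.3 = 2086.3 km = 2.0863×10⁶ m.
r₂ = 1737 + 2205 = 3942.0 km = 3.9420×10⁶ m.
Transfer ellipse a_t = (r₁ + r₂)/2 = 3.014×10⁶ m.
At r₁: circular v_c1 = √(μ/r₁) = 1533 m/s; transfer-perilune v_p = √[μ(2/r₁ − 1/a_t)] = 1753 m/s.
At r₂: circular v_c2 = √(μ/r₂) = 1115 m/s; transfer-apolune v_a = √[μ(2/r₂ − 1/a_t)] = 927.9 m/s.
Δv₂ = v_c2 − v_a = 187.4 m/s.

Δv ≈ 187 m/s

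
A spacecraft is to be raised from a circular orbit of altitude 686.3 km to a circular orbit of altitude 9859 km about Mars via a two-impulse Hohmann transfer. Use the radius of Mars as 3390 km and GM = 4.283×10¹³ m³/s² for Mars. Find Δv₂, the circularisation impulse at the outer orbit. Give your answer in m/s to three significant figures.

Δv ≈ 565 m/s

r₁ = 3390 + 686.3 = 4076.3 km = 4.0763×10⁶ m.
r₂ = 3390 + 9859 = 13249 km = 1.3249×10⁷ m.
Transfer ellipse a_t = (r₁ + r₂)/2 = 8.663×10⁶ m.
At r₁: circular v_c1 = √(μ/r₁) = 3241 m/s; transfer-periapsis v_p = √[μ(2/r₁ − 1/a_t)] = 4009 m/s.
At r₂: circular v_c2 = √(μ/r₂) = 1798 m/s; transfer-apoapsis v_a = √[μ(2/r₂ − 1/a_t)] = 1233 m/s.
Δv₂ = v_c2 − v_a = 564.6 m/s.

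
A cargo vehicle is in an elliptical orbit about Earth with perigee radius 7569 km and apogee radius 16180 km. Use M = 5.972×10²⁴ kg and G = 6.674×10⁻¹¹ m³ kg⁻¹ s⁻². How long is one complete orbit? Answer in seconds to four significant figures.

T ≈ 12880 seconds

μ = GM = 6.674×10⁻¹¹ × 5.972×10²⁴ = 3.986×10¹⁴ m³/s².
Semi-major axis a = (r_p + r_a)/2 = (7569.0 + 16180)/2 = 11874 km = 1.187×10⁷ m.
By Kepler's third law T = 2π√(a³/μ) = 2π × 2.050×10³ = 1.288×10⁴ s.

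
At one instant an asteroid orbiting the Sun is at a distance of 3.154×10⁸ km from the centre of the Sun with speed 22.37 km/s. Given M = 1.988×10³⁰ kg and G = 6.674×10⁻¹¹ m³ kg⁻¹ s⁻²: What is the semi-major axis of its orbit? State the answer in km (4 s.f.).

a ≈ 3.892×10⁸ km

μ = GM = 6.674×10⁻¹¹ × 1.988×10³⁰ = 1.327×10²⁰ m³/s².
r = 3.154×10¹¹ m.
Vis-viva rearranged: 1/a = 2/r − v²/μ = 6.341×10⁻¹² − 3.772×10⁻¹² = 2.570×10⁻¹² m⁻¹.
a = 3.892×10¹¹ m = 3.8918×10⁸ km.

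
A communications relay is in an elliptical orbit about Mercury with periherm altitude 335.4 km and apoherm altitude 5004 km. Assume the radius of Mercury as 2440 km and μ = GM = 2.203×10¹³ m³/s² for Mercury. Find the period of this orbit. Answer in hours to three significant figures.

T ≈ 4.30 hours

r_p = 2440 + 335.4 = 2775.4 km = 2.7754×10⁶ m.
r_a = 2440 + 5004 = 7444.0 km = 7.4440×10⁶ m.
Semi-major axis a = (r_p + r_a)/2 = (2775.4 + 7444.0)/2 = 5109.7 km = 5.110×10⁶ m.
By Kepler's third law T = 2π√(a³/μ) = 2π × 2.461×10³ = 1.546×10⁴ s.
= 4.295 hours.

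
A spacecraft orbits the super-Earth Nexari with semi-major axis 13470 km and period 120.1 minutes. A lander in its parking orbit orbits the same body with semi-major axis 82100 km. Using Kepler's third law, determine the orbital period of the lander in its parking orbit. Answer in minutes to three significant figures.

Kepler's third law: T² ∝ a³, so T₂ = T₁ (a₂/a₁)^(3/2).
a₂/a₁ = 6.095, (a₂/a₁)^(3/2) = 15.05.
T₂ = 120.1 × 15.05 = 1807 minutes.

T₂ ≈ 1810 minutes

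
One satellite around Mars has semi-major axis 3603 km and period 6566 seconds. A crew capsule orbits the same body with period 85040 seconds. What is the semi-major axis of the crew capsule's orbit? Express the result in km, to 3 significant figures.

Kepler's third law: a³ ∝ T², so a₂ = a₁ (T₂/T₁)^(2/3).
T₂/T₁ = 12.95, (T₂/T₁)^(2/3) = 5.515.
a₂ = 3603 × 5.515 = 19870 km.

a₂ ≈ 19900 km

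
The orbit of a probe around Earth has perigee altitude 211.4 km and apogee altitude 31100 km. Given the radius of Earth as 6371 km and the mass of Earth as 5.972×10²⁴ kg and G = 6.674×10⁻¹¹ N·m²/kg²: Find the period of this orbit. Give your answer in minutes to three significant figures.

μ = GM = 6.674×10⁻¹¹ × 5.972×10²⁴ = 3.986×10¹⁴ m³/s².
r_p = 6371 + 211.4 = 6582.4 km = 6.5824×10⁶ m.
r_a = 6371 + 31100 = 37471 km = 3.7471×10⁷ m.
Semi-major axis a = (r_p + r_a)/2 = (6582.4 + 37471)/2 = 22027 km = 2.203×10⁷ m.
By Kepler's third law T = 2π√(a³/μ) = 2π × 5.178×10³ = 3.254×10⁴ s.
= 542.3 minutes.

T ≈ 542 minutes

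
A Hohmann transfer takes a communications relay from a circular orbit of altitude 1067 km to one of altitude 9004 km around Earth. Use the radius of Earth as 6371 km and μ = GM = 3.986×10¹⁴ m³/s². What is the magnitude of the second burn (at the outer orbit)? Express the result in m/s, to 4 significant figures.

Δv ≈ 980.1 m/s

r₁ = 6371 + 1067 = 7438.0 km = 7.4380×10⁶ m.
r₂ = 6371 + 9004 = 15375 km = 1.5375×10⁷ m.
Transfer ellipse a_t = (r₁ + r₂)/2 = 1.141×10⁷ m.
At r₁: circular v_c1 = √(μ/r₁) = 7320 m/s; transfer-perigee v_p = √[μ(2/r₁ − 1/a_t)] = 8499 m/s.
At r₂: circular v_c2 = √(μ/r₂) = 5092 m/s; transfer-apogee v_a = √[μ(2/r₂ − 1/a_t)] = 4112 m/s.
Δv₂ = v_c2 − v_a = 980.1 m/s.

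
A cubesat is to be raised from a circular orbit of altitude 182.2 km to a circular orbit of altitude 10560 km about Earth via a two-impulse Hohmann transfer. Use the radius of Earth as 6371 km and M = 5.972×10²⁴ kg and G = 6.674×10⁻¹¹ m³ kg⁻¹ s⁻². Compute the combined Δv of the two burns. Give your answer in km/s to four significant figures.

Δv_total ≈ 2.793 km/s

μ = GM = 6.674×10⁻¹¹ × 5.972×10²⁴ = 3.986×10¹⁴ m³/s².
r₁ = 6371 + 182.2 = 6553.2 km = 6.5532×10⁶ m.
r₂ = 6371 + 10560 = 16931 km = 1.6931×10⁷ m.
Transfer ellipse a_t = (r₁ + r₂)/2 = 1.174×10⁷ m.
At r₁: circular v_c1 = √(μ/r₁) = 7799 m/s; transfer-perigee v_p = √[μ(2/r₁ − 1/a_t)] = 9365 m/s.
Δv₁ = v_p − v_c1 = 1566 m/s.
At r₂: circular v_c2 = √(μ/r₂) = 4852 m/s; transfer-apogee v_a = √[μ(2/r₂ − 1/a_t)] = 3625 m/s.
Δv₂ = v_c2 − v_a = 1227 m/s.
Total Δv = Δv₁ + Δv₂ = 2793 m/s = 2.793 km/s.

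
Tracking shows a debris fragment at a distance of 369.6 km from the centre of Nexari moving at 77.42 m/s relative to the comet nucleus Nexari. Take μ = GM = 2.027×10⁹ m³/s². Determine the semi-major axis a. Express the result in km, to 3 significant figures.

r = 3.696×10⁵ m.
Specific orbital energy ε = v²/2 − μ/r = (77.42)²/2 − 2.027×10⁹/3.696×10⁵ = -2.487×10³ J/kg.
Since ε = −μ/(2a), a = −μ/(2ε) = 4.075×10⁵ m = 407.46 km.

a ≈ 407 km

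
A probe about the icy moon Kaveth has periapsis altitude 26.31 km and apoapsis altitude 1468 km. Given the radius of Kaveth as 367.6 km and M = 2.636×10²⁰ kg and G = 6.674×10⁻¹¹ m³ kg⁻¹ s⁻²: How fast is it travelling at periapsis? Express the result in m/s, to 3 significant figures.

v ≈ 271 m/s

μ = GM = 6.674×10⁻¹¹ × 2.636×10²⁰ = 1.759×10¹⁰ m³/s².
r_p = 367.6 + 26.31 = 393.91 km = 3.9391×10⁵ m.
r_a = 367.6 + 1468 = 1835.6 km = 1.8356×10⁶ m.
Semi-major axis a = (r_p + r_a)/2 = 1114.8 km = 1.115×10⁶ m.
Vis-viva: v² = μ(2/r − 1/a) = 1.759×10¹⁰ × (5.077×10⁻⁶ − 8.971×10⁻⁷) = 7.354×10⁴ m²/s².
v = 271.2 m/s.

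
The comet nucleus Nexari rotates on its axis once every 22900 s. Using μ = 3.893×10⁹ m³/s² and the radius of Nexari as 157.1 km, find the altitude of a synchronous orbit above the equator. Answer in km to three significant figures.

h_sync ≈ 215 km

A synchronous orbit has period T, so by Kepler's third law a = (μT²/4π²)^(1/3).
μT²/4π² = 3.893×10⁹ × (2.290×10⁴)² / 39.48 = 5.171×10¹⁶ m³.
a = 3.726×10⁵ m = 372.56 km.
Altitude h = a − R = 372.56 − 157.1 = 215.46 km.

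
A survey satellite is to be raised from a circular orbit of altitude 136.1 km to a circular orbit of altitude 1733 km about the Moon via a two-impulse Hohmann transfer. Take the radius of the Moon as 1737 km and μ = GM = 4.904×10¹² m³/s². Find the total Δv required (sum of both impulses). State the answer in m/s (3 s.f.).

r₁ = 1737 + 136.1 = 1873.1 km = 1.8731×10⁶ m.
r₂ = 1737 + 1733 = 3470.0 km = 3.4700×10⁶ m.
Transfer ellipse a_t = (r₁ + r₂)/2 = 2.672×10⁶ m.
At r₁: circular v_c1 = √(μ/r₁) = 1618 m/s; transfer-perilune v_p = √[μ(2/r₁ − 1/a_t)] = 1844 m/s.
Δv₁ = v_p − v_c1 = 226.0 m/s.
At r₂: circular v_c2 = √(μ/r₂) = 1189 m/s; transfer-apolune v_a = √[μ(2/r₂ − 1/a_t)] = 995.4 m/s.
Δv₂ = v_c2 − v_a = 193.4 m/s.
Total Δv = Δv₁ + Δv₂ = 419.4 m/s.

Δv_total ≈ 419 m/s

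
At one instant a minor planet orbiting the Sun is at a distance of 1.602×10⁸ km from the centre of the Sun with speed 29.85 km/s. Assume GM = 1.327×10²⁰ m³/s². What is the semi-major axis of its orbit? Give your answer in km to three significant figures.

a ≈ 1.73×10⁸ km

r = 1.602×10¹¹ m.
Vis-viva rearranged: 1/a = 2/r − v²/μ = 1.248×10⁻¹¹ − 6.715×10⁻¹² = 5.770×10⁻¹² m⁻¹.
a = 1.733×10¹¹ m = 1.7332×10⁸ km.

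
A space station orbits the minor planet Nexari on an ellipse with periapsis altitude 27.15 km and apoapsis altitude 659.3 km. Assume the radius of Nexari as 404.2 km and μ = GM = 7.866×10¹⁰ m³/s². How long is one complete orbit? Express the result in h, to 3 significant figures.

r_p = 404.2 + 27.15 = 431.35 km = 4.3135×10⁵ m.
r_a = 404.2 + 659.3 = 1063.5 km = 1.0635×10⁶ m.
Semi-major axis a = (r_p + r_a)/2 = (431.35 + 1063.5)/2 = 747.42 km = 7.474×10⁵ m.
By Kepler's third law T = 2π√(a³/μ) = 2π × 2.304×10³ = 1.448×10⁴ s.
= 4.021 h.

T ≈ 4.02 h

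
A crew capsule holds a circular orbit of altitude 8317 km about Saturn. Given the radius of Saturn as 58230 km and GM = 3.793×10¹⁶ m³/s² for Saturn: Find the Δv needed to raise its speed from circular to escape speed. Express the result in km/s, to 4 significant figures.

r = 58230 + 8317 = 66547 km = 6.6547×10⁷ m.
Circular speed v_c = √(μ/r) = 23870 m/s.
Escape speed v_esc = √(2μ/r) = √2 × v_c = 33760 m/s.
Δv = v_esc − v_c = 9889 m/s = 9.889 km/s.

Δv ≈ 9.889 km/s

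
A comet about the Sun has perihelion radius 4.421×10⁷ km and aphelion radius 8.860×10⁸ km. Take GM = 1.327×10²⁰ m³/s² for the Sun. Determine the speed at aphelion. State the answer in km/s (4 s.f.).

v ≈ 3.773 km/s

Semi-major axis a = (r_p + r_a)/2 = 4.6510×10⁸ km = 4.651×10¹¹ m.
Vis-viva: v² = μ(2/r − 1/a) = 1.327×10²⁰ × (2.257×10⁻¹² − 2.150×10⁻¹²) = 1.424×10⁷ m²/s².
v = 3773 m/s = 3.773 km/s.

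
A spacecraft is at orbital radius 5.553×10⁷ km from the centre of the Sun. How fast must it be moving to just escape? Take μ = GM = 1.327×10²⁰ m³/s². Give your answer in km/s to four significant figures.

r = 5.553×10⁷ km = 5.553×10¹⁰ m.
Escape speed v_esc = √(2μ/r) = √(2 × 1.327×10²⁰ / 5.553×10¹⁰) = √(4.779×10⁹) = 69130 m/s.
= 69.13 km/s.

v_esc ≈ 69.13 km/s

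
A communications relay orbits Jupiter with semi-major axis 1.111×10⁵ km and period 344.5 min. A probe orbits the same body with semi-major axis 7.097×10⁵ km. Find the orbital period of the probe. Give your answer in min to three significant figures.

Kepler's third law: T² ∝ a³, so T₂ = T₁ (a₂/a₁)^(3/2).
a₂/a₁ = 6.388, (a₂/a₁)^(3/2) = 16.15.
T₂ = 344.5 × 16.15 = 5562 min.

T₂ ≈ 5560 min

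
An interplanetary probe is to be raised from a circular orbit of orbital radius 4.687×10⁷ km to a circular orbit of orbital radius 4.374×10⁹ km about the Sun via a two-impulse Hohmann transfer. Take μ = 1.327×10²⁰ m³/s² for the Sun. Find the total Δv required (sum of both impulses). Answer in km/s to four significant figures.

r₁ = 4.687×10⁷ km = 4.687×10¹⁰ m.
r₂ = 4.374×10⁹ km = 4.374×10¹² m.
Transfer ellipse a_t = (r₁ + r₂)/2 = 2.210×10¹² m.
At r₁: circular v_c1 = √(μ/r₁) = 53210 m/s; transfer-perihelion v_p = √[μ(2/r₁ − 1/a_t)] = 74850 m/s.
Δv₁ = v_p − v_c1 = 21640 m/s.
At r₂: circular v_c2 = √(μ/r₂) = 5508 m/s; transfer-aphelion v_a = √[μ(2/r₂ − 1/a_t)] = 802.1 m/s.
Δv₂ = v_c2 − v_a = 4706 m/s.
Total Δv = Δv₁ + Δv₂ = 26350 m/s = 26.35 km/s.

Δv_total ≈ 26.35 km/s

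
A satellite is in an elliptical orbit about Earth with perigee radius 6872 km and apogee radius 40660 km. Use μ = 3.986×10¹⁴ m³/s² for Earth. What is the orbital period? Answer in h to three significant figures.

T ≈ 10.1 h

Semi-major axis a = (r_p + r_a)/2 = (6872.0 + 40660)/2 = 23766 km = 2.377×10⁷ m.
By Kepler's third law T = 2π√(a³/μ) = 2π × 5.803×10³ = 3.646×10⁴ s.
= 10.13 h.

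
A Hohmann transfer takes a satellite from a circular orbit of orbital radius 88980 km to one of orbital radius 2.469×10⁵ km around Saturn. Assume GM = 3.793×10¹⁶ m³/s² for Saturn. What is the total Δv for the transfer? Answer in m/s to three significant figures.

r₁ = 88980 km = 8.898×10⁷ m.
r₂ = 2.469×10⁵ km = 2.469×10⁸ m.
Transfer ellipse a_t = (r₁ + r₂)/2 = 1.679×10⁸ m.
At r₁: circular v_c1 = √(μ/r₁) = 20650 m/s; transfer-perikrone v_p = √[μ(2/r₁ − 1/a_t)] = 25030 m/s.
Δv₁ = v_p − v_c1 = 4387 m/s.
At r₂: circular v_c2 = √(μ/r₂) = 12390 m/s; transfer-apokrone v_a = √[μ(2/r₂ − 1/a_t)] = 9022 m/s.
Δv₂ = v_c2 − v_a = 3373 m/s.
Total Δv = Δv₁ + Δv₂ = 7760 m/s.

Δv_total ≈ 7760 m/s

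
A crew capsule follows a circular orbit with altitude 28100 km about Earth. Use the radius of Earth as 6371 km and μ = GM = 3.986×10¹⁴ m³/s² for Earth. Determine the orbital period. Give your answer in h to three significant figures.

T ≈ 17.7 h

r = 6371 + 28100 = 34471 km = 3.4471×10⁷ m.
Kepler's third law: T = 2π√(r³/μ) = 2π√((3.447×10⁷)³ / 3.986×10¹⁴).
r³/μ = 1.028×10⁸ s², so T = 2π × 1.014×10⁴ = 6.369×10⁴ s.
Converting: 6.369×10⁴ s ÷ 3600 = 17.69 h.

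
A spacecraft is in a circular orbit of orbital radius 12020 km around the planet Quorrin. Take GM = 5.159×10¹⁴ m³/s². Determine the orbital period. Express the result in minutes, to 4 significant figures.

r = 12020 km = 1.202×10⁷ m.
Kepler's third law: T = 2π√(r³/μ) = 2π√((1.202×10⁷)³ / 5.159×10¹⁴).
r³/μ = 3.366×10⁶ s², so T = 2π × 1.835×10³ = 1.153×10⁴ s.
Converting: 1.153×10⁴ s ÷ 60.00 = 192.1 minutes.

T ≈ 192.1 minutes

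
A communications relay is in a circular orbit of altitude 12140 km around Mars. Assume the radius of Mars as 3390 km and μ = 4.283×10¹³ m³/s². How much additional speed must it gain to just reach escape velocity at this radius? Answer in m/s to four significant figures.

r = 3390 + 12140 = 15530 km = 1.5530×10⁷ m.
Circular speed v_c = √(μ/r) = 1661 m/s.
Escape speed v_esc = √(2μ/r) = √2 × v_c = 2349 m/s.
Δv = v_esc − v_c = 687.9 m/s.

Δv ≈ 687.9 m/s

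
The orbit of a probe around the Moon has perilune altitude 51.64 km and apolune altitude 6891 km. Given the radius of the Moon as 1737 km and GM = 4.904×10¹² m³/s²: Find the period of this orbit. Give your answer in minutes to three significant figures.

T ≈ 562 minutes

r_p = 1737 + 51.64 = 1788.6 km = 1.7886×10⁶ m.
r_a = 1737 + 6891 = 8628.0 km = 8.6280×10⁶ m.
Semi-major axis a = (r_p + r_a)/2 = (1788.6 + 8628.0)/2 = 5208.3 km = 5.208×10⁶ m.
By Kepler's third law T = 2π√(a³/μ) = 2π × 5.367×10³ = 3.372×10⁴ s.
= 562.1 minutes.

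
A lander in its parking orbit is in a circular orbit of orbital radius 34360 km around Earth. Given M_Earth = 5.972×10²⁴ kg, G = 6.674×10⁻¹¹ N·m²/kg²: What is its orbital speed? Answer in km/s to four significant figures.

v ≈ 3.406 km/s

μ = GM = 6.674×10⁻¹¹ × 5.972×10²⁴ = 3.986×10¹⁴ m³/s².
r = 34360 km = 3.436×10⁷ m.
For a circular orbit v = √(μ/r) = √(3.986×10¹⁴ / 3.436×10⁷) = √(1.160×10⁷) = 3406 m/s.
That is 3.406 km/s.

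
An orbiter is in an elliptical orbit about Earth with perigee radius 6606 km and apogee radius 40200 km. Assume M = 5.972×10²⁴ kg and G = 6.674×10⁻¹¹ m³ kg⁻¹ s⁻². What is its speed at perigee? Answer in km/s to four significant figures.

v ≈ 10.18 km/s

μ = GM = 6.674×10⁻¹¹ × 5.972×10²⁴ = 3.986×10¹⁴ m³/s².
Semi-major axis a = (r_p + r_a)/2 = 23403 km = 2.340×10⁷ m.
Vis-viva: v² = μ(2/r − 1/a) = 3.986×10¹⁴ × (3.028×10⁻⁷ − 4.273×10⁻⁸) = 1.036×10⁸ m²/s².
v = 10180 m/s = 10.18 km/s.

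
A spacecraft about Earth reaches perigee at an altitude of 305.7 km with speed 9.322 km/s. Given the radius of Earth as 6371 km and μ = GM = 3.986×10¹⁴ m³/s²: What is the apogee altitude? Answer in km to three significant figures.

r_p = 6371 + 305.7 = 6676.7 km = 6.677×10⁶ m.
Specific energy ε = v²/2 − μ/r = -1.625×10⁷ J/kg, so a = −μ/(2ε) = 1.226×10⁷ m.
The apsides satisfy r_p + r_a = 2a, so the apogee radius is 2a − r_p = 1.785×10⁷ m = 17852 km.
Apogee altitude = 17852 − 6371 = 11481 km.

apogee altitude ≈ 11500 km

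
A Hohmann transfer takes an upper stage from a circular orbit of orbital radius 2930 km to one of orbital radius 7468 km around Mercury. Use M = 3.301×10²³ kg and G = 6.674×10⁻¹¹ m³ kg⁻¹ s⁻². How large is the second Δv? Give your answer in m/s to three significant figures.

μ = GM = 6.674×10⁻¹¹ × 3.301×10²³ = 2.203×10¹³ m³/s².
r₁ = 2930 km = 2.930×10⁶ m.
r₂ = 7468 km = 7.468×10⁶ m.
Transfer ellipse a_t = (r₁ + r₂)/2 = 5.199×10⁶ m.
At r₁: circular v_c1 = √(μ/r₁) = 2742 m/s; transfer-periherm v_p = √[μ(2/r₁ − 1/a_t)] = 3286 m/s.
At r₂: circular v_c2 = √(μ/r₂) = 1718 m/s; transfer-apoherm v_a = √[μ(2/r₂ − 1/a_t)] = 1289 m/s.
Δv₂ = v_c2 − v_a = 428.2 m/s.

Δv ≈ 428 m/s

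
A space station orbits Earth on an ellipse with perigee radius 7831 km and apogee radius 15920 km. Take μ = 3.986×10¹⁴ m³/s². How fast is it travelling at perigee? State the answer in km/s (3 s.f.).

v ≈ 8.26 km/s

Semi-major axis a = (r_p + r_a)/2 = 11876 km = 1.188×10⁷ m.
Vis-viva: v² = μ(2/r − 1/a) = 3.986×10¹⁴ × (2.554×10⁻⁷ − 8.421×10⁻⁸) = 6.824×10⁷ m²/s².
v = 8260 m/s = 8.260 km/s.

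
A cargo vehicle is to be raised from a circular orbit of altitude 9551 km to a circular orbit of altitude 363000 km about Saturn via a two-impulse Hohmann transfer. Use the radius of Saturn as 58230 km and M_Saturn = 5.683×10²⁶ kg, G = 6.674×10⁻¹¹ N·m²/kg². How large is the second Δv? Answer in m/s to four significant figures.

Δv ≈ 4493 m/s

μ = GM = 6.674×10⁻¹¹ × 5.683×10²⁶ = 3.793×10¹⁶ m³/s².
r₁ = 58230 + 9551 = 67781 km = 6.7781×10⁷ m.
r₂ = 58230 + 363000 = 421230 km = 4.2123×10⁸ m.
Transfer ellipse a_t = (r₁ + r₂)/2 = 2.445×10⁸ m.
At r₁: circular v_c1 = √(μ/r₁) = 23660 m/s; transfer-perikrone v_p = √[μ(2/r₁ − 1/a_t)] = 31050 m/s.
At r₂: circular v_c2 = √(μ/r₂) = 9489 m/s; transfer-apokrone v_a = √[μ(2/r₂ − 1/a_t)] = 4996 m/s.
Δv₂ = v_c2 − v_a = 4493 m/s.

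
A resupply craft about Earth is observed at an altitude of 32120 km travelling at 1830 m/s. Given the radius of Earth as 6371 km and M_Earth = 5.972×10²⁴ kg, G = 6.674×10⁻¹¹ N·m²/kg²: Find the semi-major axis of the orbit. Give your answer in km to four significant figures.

a ≈ 22960 km

μ = GM = 6.674×10⁻¹¹ × 5.972×10²⁴ = 3.986×10¹⁴ m³/s².
r = 6371 + 32120 = 38491 km = 3.849×10⁷ m.
Vis-viva rearranged: 1/a = 2/r − v²/μ = 5.196×10⁻⁸ − 8.402×10⁻⁹ = 4.356×10⁻⁸ m⁻¹.
a = 2.296×10⁷ m = 22958 km.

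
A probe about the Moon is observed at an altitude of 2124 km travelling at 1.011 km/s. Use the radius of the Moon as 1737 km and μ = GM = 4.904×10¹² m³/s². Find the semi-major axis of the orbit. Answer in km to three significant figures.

r = 1737 + 2124 = 3861.0 km = 3.861×10⁶ m.
Specific orbital energy ε = v²/2 − μ/r = (1011)²/2 − 4.904×10¹²/3.861×10⁶ = -7.591×10⁵ J/kg.
Since ε = −μ/(2a), a = −μ/(2ε) = 3.230×10⁶ m = 3230.2 km.

a ≈ 3230 km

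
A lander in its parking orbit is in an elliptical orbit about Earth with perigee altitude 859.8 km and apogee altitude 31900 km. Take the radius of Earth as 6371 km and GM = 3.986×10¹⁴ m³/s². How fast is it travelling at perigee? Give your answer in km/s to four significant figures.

r_p = 6371 + 859.8 = 7230.8 km = 7.2308×10⁶ m.
r_a = 6371 + 31900 = 38271 km = 3.8271×10⁷ m.
Semi-major axis a = (r_p + r_a)/2 = 22751 km = 2.275×10⁷ m.
Vis-viva: v² = μ(2/r − 1/a) = 3.986×10¹⁴ × (2.766×10⁻⁷ − 4.395×10⁻⁸) = 9.273×10⁷ m²/s².
v = 9630 m/s = 9.630 km/s.

v ≈ 9.630 km/s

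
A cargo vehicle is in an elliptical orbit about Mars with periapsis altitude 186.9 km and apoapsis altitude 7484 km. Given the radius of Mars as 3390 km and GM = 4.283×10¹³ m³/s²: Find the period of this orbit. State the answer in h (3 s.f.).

T ≈ 5.18 h

r_p = 3390 + 186.9 = 3576.9 km = 3.5769×10⁶ m.
r_a = 3390 + 7484 = 10874 km = 1.0874×10⁷ m.
Semi-major axis a = (r_p + r_a)/2 = (3576.9 + 10874)/2 = 7225.4 km = 7.225×10⁶ m.
By Kepler's third law T = 2π√(a³/μ) = 2π × 2.968×10³ = 1.865×10⁴ s.
= 5.180 h.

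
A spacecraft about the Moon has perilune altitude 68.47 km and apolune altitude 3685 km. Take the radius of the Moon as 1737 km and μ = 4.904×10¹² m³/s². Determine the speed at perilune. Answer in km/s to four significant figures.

v ≈ 2.019 km/s

r_p = 1737 + 68.47 = 1805.5 km = 1.8055×10⁶ m.
r_a = 1737 + 3685 = 5422.0 km = 5.4220×10⁶ m.
Semi-major axis a = (r_p + r_a)/2 = 3613.7 km = 3.614×10⁶ m.
Vis-viva: v² = μ(2/r − 1/a) = 4.904×10¹² × (1.108×10⁻⁶ − 2.767×10⁻⁷) = 4.075×10⁶ m²/s².
v = 2019 m/s = 2.019 km/s.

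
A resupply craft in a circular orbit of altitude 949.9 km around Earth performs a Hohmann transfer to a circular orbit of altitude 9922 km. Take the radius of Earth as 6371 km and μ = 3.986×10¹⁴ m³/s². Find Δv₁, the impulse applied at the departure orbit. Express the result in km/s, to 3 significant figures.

Δv ≈ 1.29 km/s

r₁ = 6371 + 949.9 = 7320.9 km = 7.3209×10⁶ m.
r₂ = 6371 + 9922 = 16293 km = 1.6293×10⁷ m.
Transfer ellipse a_t = (r₁ + r₂)/2 = 1.181×10⁷ m.
At r₁: circular v_c1 = √(μ/r₁) = 7379 m/s; transfer-perigee v_p = √[μ(2/r₁ − 1/a_t)] = 8668 m/s.
Δv₁ = v_p − v_c1 = 1289 m/s.
= 1.289 km/s.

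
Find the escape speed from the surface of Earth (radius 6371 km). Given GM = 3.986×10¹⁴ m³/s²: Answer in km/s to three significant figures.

v_esc ≈ 11.2 km/s

r = R = 6.371×10⁶ m.
Escape speed v_esc = √(2μ/r) = √(2 × 3.986×10¹⁴ / 6.371×10⁶) = √(1.251×10⁸) = 11190 m/s.
= 11.19 km/s.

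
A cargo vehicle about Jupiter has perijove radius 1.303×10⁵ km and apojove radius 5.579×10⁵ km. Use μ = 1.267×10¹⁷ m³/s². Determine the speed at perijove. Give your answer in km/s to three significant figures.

Semi-major axis a = (r_p + r_a)/2 = 3.4410×10⁵ km = 3.441×10⁸ m.
Vis-viva: v² = μ(2/r − 1/a) = 1.267×10¹⁷ × (1.535×10⁻⁸ − 2.906×10⁻⁹) = 1.577×10⁹ m²/s².
v = 39710 m/s = 39.71 km/s.

v ≈ 39.7 km/s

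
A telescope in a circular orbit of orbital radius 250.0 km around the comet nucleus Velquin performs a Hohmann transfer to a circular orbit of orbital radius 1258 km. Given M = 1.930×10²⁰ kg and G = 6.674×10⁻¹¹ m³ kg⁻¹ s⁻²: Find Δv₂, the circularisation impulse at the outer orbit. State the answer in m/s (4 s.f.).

Δv ≈ 42.92 m/s

μ = GM = 6.674×10⁻¹¹ × 1.930×10²⁰ = 1.288×10¹⁰ m³/s².
r₁ = 250.0 km = 2.500×10⁵ m.
r₂ = 1258 km = 1.258×10⁶ m.
Transfer ellipse a_t = (r₁ + r₂)/2 = 7.540×10⁵ m.
At r₁: circular v_c1 = √(μ/r₁) = 227.0 m/s; transfer-periapsis v_p = √[μ(2/r₁ − 1/a_t)] = 293.2 m/s.
At r₂: circular v_c2 = √(μ/r₂) = 101.2 m/s; transfer-apoapsis v_a = √[μ(2/r₂ − 1/a_t)] = 58.27 m/s.
Δv₂ = v_c2 − v_a = 42.92 m/s.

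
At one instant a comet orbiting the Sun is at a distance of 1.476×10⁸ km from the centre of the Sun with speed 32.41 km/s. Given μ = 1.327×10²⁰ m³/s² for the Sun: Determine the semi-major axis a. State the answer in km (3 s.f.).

r = 1.476×10¹¹ m.
Vis-viva rearranged: 1/a = 2/r − v²/μ = 1.355×10⁻¹¹ − 7.916×10⁻¹² = 5.634×10⁻¹² m⁻¹.
a = 1.775×10¹¹ m = 1.7748×10⁸ km.

a ≈ 1.77×10⁸ km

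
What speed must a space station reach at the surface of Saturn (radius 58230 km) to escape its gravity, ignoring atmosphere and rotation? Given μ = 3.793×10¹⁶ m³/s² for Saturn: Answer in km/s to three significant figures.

r = R = 5.823×10⁷ m.
Escape speed v_esc = √(2μ/r) = √(2 × 3.793×10¹⁶ / 5.823×10⁷) = √(1.303×10⁹) = 36090 m/s.
= 36.09 km/s.

v_esc ≈ 36.1 km/s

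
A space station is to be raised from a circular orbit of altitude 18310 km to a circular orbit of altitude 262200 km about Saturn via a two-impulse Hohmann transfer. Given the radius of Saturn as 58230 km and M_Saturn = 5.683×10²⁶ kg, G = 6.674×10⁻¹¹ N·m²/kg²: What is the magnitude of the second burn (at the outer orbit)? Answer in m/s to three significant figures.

Δv ≈ 4120 m/s

μ = GM = 6.674×10⁻¹¹ × 5.683×10²⁶ = 3.793×10¹⁶ m³/s².
r₁ = 58230 + 18310 = 76540 km = 7.6540×10⁷ m.
r₂ = 58230 + 262200 = 320430 km = 3.2043×10⁸ m.
Transfer ellipse a_t = (r₁ + r₂)/2 = 1.985×10⁸ m.
At r₁: circular v_c1 = √(μ/r₁) = 22260 m/s; transfer-perikrone v_p = √[μ(2/r₁ − 1/a_t)] = 28280 m/s.
At r₂: circular v_c2 = √(μ/r₂) = 10880 m/s; transfer-apokrone v_a = √[μ(2/r₂ − 1/a_t)] = 6756 m/s.
Δv₂ = v_c2 − v_a = 4124 m/s.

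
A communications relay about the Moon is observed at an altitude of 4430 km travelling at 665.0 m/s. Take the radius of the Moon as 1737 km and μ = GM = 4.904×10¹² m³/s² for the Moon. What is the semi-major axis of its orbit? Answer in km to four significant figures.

a ≈ 4271 km

r = 1737 + 4430 = 6167.0 km = 6.167×10⁶ m.
Specific orbital energy ε = v²/2 − μ/r = (665.0)²/2 − 4.904×10¹²/6.167×10⁶ = -5.741×10⁵ J/kg.
Since ε = −μ/(2a), a = −μ/(2ε) = 4.271×10⁶ m = 4271.1 km.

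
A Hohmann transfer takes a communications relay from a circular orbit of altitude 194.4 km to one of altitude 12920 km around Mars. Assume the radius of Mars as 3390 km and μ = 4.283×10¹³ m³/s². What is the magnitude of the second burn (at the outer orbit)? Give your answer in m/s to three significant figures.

r₁ = 3390 + 194.4 = 3584.4 km = 3.5844×10⁶ m.
r₂ = 3390 + 12920 = 16310 km = 1.6310×10⁷ m.
Transfer ellipse a_t = (r₁ + r₂)/2 = 9.947×10⁶ m.
At r₁: circular v_c1 = √(μ/r₁) = 3457 m/s; transfer-periapsis v_p = √[μ(2/r₁ − 1/a_t)] = 4426 m/s.
At r₂: circular v_c2 = √(μ/r₂) = 1620 m/s; transfer-apoapsis v_a = √[μ(2/r₂ − 1/a_t)] = 972.8 m/s.
Δv₂ = v_c2 − v_a = 647.7 m/s.

Δv ≈ 648 m/s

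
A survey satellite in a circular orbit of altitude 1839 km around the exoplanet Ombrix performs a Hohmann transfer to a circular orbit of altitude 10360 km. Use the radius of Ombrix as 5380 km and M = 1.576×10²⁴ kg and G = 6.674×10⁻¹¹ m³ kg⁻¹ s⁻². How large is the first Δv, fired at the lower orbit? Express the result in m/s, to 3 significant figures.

Δv ≈ 653 m/s

μ = GM = 6.674×10⁻¹¹ × 1.576×10²⁴ = 1.052×10¹⁴ m³/s².
r₁ = 5380 + 1839 = 7219.0 km = 7.2190×10⁶ m.
r₂ = 5380 + 10360 = 15740 km = 1.5740×10⁷ m.
Transfer ellipse a_t = (r₁ + r₂)/2 = 1.148×10⁷ m.
At r₁: circular v_c1 = √(μ/r₁) = 3817 m/s; transfer-periapsis v_p = √[μ(2/r₁ − 1/a_t)] = 4470 m/s.
Δv₁ = v_p − v_c1 = 652.6 m/s.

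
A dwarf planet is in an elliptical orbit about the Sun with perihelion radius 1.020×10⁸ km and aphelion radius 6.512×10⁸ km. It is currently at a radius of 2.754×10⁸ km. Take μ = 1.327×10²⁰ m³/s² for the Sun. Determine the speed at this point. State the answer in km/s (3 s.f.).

v ≈ 24.7 km/s

Semi-major axis a = (r_p + r_a)/2 = 3.7660×10⁸ km = 3.766×10¹¹ m.
Vis-viva: v² = μ(2/r − 1/a) = 1.327×10²⁰ × (7.262×10⁻¹² − 2.655×10⁻¹²) = 6.113×10⁸ m²/s².
v = 24730 m/s = 24.73 km/s.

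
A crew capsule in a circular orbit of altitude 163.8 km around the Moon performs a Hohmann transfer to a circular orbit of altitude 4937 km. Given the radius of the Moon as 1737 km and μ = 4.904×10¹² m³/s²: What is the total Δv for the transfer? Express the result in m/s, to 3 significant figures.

Δv_total ≈ 684 m/s

r₁ = 1737 + 163.8 = 1900.8 km = 1.9008×10⁶ m.
r₂ = 1737 + 4937 = 6674.0 km = 6.6740×10⁶ m.
Transfer ellipse a_t = (r₁ + r₂)/2 = 4.287×10⁶ m.
At r₁: circular v_c1 = √(μ/r₁) = 1606 m/s; transfer-perilune v_p = √[μ(2/r₁ − 1/a_t)] = 2004 m/s.
Δv₁ = v_p − v_c1 = 397.8 m/s.
At r₂: circular v_c2 = √(μ/r₂) = 857.2 m/s; transfer-apolune v_a = √[μ(2/r₂ − 1/a_t)] = 570.8 m/s.
Δv₂ = v_c2 − v_a = 286.4 m/s.
Total Δv = Δv₁ + Δv₂ = 684.2 m/s.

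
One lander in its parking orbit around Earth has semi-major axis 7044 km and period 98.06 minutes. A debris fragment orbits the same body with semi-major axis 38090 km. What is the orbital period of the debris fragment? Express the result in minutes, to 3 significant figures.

Kepler's third law: T² ∝ a³, so T₂ = T₁ (a₂/a₁)^(3/2).
a₂/a₁ = 5.407, (a₂/a₁)^(3/2) = 12.57.
T₂ = 98.06 × 12.57 = 1233 minutes.

T₂ ≈ 1230 minutes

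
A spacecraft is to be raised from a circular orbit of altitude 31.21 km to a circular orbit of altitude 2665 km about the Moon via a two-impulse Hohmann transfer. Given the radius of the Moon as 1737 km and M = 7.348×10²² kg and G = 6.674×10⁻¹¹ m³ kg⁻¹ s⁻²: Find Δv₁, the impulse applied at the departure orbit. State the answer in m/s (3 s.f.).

μ = GM = 6.674×10⁻¹¹ × 7.348×10²² = 4.904×10¹² m³/s².
r₁ = 1737 + 31.21 = 1768.2 km = 1.7682×10⁶ m.
r₂ = 1737 + 2665 = 4402.0 km = 4.4020×10⁶ m.
Transfer ellipse a_t = (r₁ + r₂)/2 = 3.085×10⁶ m.
At r₁: circular v_c1 = √(μ/r₁) = 1665 m/s; transfer-perilune v_p = √[μ(2/r₁ − 1/a_t)] = 1989 m/s.
Δv₁ = v_p − v_c1 = 323.9 m/s.

Δv ≈ 324 m/s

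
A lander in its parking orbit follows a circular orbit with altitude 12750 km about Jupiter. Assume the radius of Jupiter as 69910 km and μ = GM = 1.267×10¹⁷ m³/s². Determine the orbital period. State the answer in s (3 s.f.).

r = 69910 + 12750 = 82660 km = 8.2660×10⁷ m.
Kepler's third law: T = 2π√(r³/μ) = 2π√((8.266×10⁷)³ / 1.267×10¹⁷).
r³/μ = 4.458×10⁶ s², so T = 2π × 2.111×10³ = 1.327×10⁴ s.

T ≈ 13300 s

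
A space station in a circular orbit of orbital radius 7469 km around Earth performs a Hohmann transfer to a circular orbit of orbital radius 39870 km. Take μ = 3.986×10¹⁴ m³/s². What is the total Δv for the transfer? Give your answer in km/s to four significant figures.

r₁ = 7469 km = 7.469×10⁶ m.
r₂ = 39870 km = 3.987×10⁷ m.
Transfer ellipse a_t = (r₁ + r₂)/2 = 2.367×10⁷ m.
At r₁: circular v_c1 = √(μ/r₁) = 7305 m/s; transfer-perigee v_p = √[μ(2/r₁ − 1/a_t)] = 9481 m/s.
Δv₁ = v_p − v_c1 = 2176 m/s.
At r₂: circular v_c2 = √(μ/r₂) = 3162 m/s; transfer-apogee v_a = √[μ(2/r₂ − 1/a_t)] = 1776 m/s.
Δv₂ = v_c2 − v_a = 1386 m/s.
Total Δv = Δv₁ + Δv₂ = 3562 m/s = 3.562 km/s.

Δv_total ≈ 3.562 km/s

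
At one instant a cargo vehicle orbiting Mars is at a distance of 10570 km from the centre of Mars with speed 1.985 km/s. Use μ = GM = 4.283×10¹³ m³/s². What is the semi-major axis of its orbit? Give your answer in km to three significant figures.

r = 1.057×10⁷ m.
Specific orbital energy ε = v²/2 − μ/r = (1985)²/2 − 4.283×10¹³/1.057×10⁷ = -2.082×10⁶ J/kg.
Since ε = −μ/(2a), a = −μ/(2ε) = 1.029×10⁷ m = 10286 km.

a ≈ 10300 km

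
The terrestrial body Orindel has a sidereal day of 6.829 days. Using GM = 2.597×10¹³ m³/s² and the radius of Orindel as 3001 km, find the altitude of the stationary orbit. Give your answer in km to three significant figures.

T = 6.829 days = 5.900×10⁵ s.
A synchronous orbit has period T, so by Kepler's third law a = (μT²/4π²)^(1/3).
μT²/4π² = 2.597×10¹³ × (5.900×10⁵)² / 39.48 = 2.290×10²³ m³.
a = 6.118×10⁷ m = 61181 km.
Altitude h = a − R = 61181 − 3001 = 58180 km.

h_sync ≈ 58200 km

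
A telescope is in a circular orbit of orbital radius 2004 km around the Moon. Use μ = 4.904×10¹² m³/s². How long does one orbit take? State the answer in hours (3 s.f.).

T ≈ 2.24 hours

r = 2004 km = 2.004×10⁶ m.
Kepler's third law: T = 2π√(r³/μ) = 2π√((2.004×10⁶)³ / 4.904×10¹²).
r³/μ = 1.641×10⁶ s², so T = 2π × 1.281×10³ = 8.049×10³ s.
Converting: 8.049×10³ s ÷ 3600 = 2.236 hours.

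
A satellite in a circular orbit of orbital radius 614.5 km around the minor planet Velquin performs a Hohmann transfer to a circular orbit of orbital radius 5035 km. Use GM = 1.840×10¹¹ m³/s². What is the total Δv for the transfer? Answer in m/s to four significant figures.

Δv_total ≈ 285.4 m/s

r₁ = 614.5 km = 6.145×10⁵ m.
r₂ = 5035 km = 5.035×10⁶ m.
Transfer ellipse a_t = (r₁ + r₂)/2 = 2.825×10⁶ m.
At r₁: circular v_c1 = √(μ/r₁) = 547.2 m/s; transfer-periapsis v_p = √[μ(2/r₁ − 1/a_t)] = 730.6 m/s.
Δv₁ = v_p − v_c1 = 183.4 m/s.
At r₂: circular v_c2 = √(μ/r₂) = 191.2 m/s; transfer-apoapsis v_a = √[μ(2/r₂ − 1/a_t)] = 89.16 m/s.
Δv₂ = v_c2 − v_a = 102.0 m/s.
Total Δv = Δv₁ + Δv₂ = 285.4 m/s.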